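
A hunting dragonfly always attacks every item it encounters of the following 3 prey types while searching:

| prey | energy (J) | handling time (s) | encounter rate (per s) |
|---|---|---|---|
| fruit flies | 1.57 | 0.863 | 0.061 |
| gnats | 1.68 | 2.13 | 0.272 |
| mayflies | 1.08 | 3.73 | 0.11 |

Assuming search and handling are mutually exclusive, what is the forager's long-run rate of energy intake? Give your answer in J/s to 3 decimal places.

0.329 J/s

R = (0.061×1.57 + 0.272×1.68 + 0.11×1.08) / (1 + 0.061×0.863 + 0.272×2.13 + 0.11×3.73) = 0.6715/2.042 = 0.3288 J/s.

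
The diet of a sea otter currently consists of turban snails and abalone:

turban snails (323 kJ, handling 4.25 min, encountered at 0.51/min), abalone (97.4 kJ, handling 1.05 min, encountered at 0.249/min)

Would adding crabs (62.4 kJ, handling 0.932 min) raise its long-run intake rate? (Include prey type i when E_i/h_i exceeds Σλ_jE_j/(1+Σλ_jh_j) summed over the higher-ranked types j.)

Yes

On turban snails and abalone alone, R = ΣλE/(1+Σλh) = 189/3.429 = 55.11 kJ/min.
Profitability of crabs: 62.4/0.932 = 66.95 kJ/min.
Since 66.95 > R, including crabs increases the long-run rate.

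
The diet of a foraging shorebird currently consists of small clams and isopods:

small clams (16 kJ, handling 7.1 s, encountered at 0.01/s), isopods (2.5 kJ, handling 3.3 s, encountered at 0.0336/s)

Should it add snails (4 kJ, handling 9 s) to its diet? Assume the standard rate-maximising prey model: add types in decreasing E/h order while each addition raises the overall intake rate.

Intake rate on the current diet: R = (0.01×16 + 0.0336×2.5) / (1 + 0.01×7.1 + 0.0336×3.3) = 0.244/1.182 = 0.2065 kJ/s.
Profitability of snails: 4/9 = 0.4444 kJ/s.
Since 0.4444 > R, including snails increases the long-run rate.

Yes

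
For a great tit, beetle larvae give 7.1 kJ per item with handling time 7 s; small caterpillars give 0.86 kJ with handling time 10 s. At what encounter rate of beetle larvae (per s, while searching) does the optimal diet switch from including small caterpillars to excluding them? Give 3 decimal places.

0.013 per s

Drop small caterpillars once their profitability E₂/h₂ falls below the rate achievable on beetle larvae alone: E₂/h₂ = λE₁/(1 + λh₁).
Solve for λ: λE₁h₂ = E₂(1 + λh₁) → λ(E₁h₂ − E₂h₁) = E₂ → λ = E₂/(E₁h₂ − E₂h₁).
λ = 0.86/(7.1×10 − 0.86×7) = 0.86/64.98 = 0.01323 per s.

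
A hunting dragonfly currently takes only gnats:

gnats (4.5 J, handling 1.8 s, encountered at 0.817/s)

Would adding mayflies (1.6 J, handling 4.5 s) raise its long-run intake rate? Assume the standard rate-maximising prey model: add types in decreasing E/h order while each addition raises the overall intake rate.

Intake rate on the current diet: R = (0.817×4.5) / (1 + 0.817×1.8) = 3.676/2.471 = 1.488 J/s.
Profitability of mayflies: 1.6/4.5 = 0.3556 J/s.
Since 0.3556 < R, time spent handling mayflies is better spent searching.

No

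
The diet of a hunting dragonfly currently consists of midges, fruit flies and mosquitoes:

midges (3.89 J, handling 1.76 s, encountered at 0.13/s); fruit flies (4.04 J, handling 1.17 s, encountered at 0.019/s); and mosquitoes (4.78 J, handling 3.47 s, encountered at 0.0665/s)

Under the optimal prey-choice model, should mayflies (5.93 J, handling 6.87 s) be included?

Intake rate on the current diet: R = (0.13×3.89 + 0.019×4.04 + 0.0665×4.78) / (1 + 0.13×1.76 + 0.019×1.17 + 0.0665×3.47) = 0.9003/1.482 = 0.6076 J/s.
mayflies: E/h = 5.93/6.87 = 0.8632 J/s.
0.8632 > 0.6076, so adding mayflies raises the average — include it.

Yes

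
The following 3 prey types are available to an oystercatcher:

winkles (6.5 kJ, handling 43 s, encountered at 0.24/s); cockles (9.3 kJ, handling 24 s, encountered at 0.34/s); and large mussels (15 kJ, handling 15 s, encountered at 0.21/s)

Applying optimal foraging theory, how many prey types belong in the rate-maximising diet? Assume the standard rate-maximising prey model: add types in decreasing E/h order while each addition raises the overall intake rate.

1

Profitabilities (E/h, kJ/s): large mussels 1, cockles 0.388, winkles 0.151. Add prey in this order while the next type's profitability exceeds the intake rate on those already taken.
Rate on top 1: 0.759. cockles: 0.388 < 0.759 → exclude; stop.
Optimal diet: large mussels — 1 of 3 types.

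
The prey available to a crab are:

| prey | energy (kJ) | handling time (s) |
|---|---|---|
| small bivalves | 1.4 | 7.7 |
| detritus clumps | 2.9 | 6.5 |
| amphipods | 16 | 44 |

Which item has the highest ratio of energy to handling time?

detritus clumps

Profitability E/h (kJ/s): small bivalves = 1.4/7.7 = 0.182, detritus clumps = 2.9/6.5 = 0.446, amphipods = 16/44 = 0.364.
Ranked: detritus clumps > amphipods > small bivalves.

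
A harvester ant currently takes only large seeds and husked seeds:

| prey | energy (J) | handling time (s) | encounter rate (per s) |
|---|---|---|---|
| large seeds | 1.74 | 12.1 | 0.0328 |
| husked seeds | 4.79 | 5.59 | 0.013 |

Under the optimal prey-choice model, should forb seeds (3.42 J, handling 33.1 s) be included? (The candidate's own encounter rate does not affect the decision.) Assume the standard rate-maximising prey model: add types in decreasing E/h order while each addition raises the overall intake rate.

On large seeds and husked seeds alone, R = ΣλE/(1+Σλh) = 0.1193/1.47 = 0.08121 J/s.
forb seeds: E/h = 3.42/33.1 = 0.1033 J/s.
0.1033 > 0.08121, so adding forb seeds raises the average — include it.

Yes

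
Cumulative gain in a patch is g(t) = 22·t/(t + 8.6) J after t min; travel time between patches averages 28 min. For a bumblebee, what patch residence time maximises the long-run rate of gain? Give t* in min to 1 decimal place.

15.5 min

Optimal t* satisfies g'(t*) = g(t*)/(T + t*).
g'(t) = 22·8.6/(t + 8.6)². Setting 22·8.6/(t+8.6)² = 22t/[(t+8.6)(28+t)] gives 8.6(28+t) = t(t+8.6), so t² = 8.6×28 = 240.8.
t* = √240.8 = 15.52 min.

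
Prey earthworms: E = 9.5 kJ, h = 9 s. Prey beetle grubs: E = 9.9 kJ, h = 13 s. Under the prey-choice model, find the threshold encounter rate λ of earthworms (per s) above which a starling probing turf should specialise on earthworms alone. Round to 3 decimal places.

The zero-one rule: include beetle grubs iff E₂/h₂ > λE₁/(1+λh₁). Equality gives the switch point.
λE₁h₂ = E₂ + λE₂h₁ ⇒ λ = E₂/(E₁h₂ − E₂h₁) = 9.9/(123.5 − 89.1) = 0.2878 per s.

0.288 per s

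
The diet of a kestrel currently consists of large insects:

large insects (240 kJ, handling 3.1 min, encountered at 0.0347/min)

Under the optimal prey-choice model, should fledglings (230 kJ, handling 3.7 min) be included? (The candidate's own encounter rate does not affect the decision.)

Yes

On large insects alone, R = ΣλE/(1+Σλh) = 8.328/1.108 = 7.519 kJ/min.
Profitability of fledglings: 230/3.7 = 62.16 kJ/min.
Since 62.16 > R, including fledglings increases the long-run rate.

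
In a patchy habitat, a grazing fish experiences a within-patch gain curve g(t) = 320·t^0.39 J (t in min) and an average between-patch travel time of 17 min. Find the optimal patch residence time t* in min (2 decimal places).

10.87 min

Optimal t* satisfies g'(t*) = g(t*)/(T + t*).
g'(t) = 0.39·320·t^-0.61. Setting 0.39·320·t^-0.61 = 320·t^0.39/(17+t) gives 0.39(17+t) = t, so 0.61·t = 0.39×17.
t* = 0.39×17/0.61 = 10.87 min.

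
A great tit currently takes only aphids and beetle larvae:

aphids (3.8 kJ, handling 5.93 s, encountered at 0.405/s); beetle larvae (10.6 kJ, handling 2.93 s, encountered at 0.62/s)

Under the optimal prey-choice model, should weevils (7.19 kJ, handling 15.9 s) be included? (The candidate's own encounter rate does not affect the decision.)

No

Intake rate on the current diet: R = (0.405×3.8 + 0.62×10.6) / (1 + 0.405×5.93 + 0.62×2.93) = 8.111/5.218 = 1.554 kJ/s.
Profitability of weevils: 7.19/15.9 = 0.4522 kJ/s.
0.4522 < 1.554, so adding weevils would lower the average — exclude it.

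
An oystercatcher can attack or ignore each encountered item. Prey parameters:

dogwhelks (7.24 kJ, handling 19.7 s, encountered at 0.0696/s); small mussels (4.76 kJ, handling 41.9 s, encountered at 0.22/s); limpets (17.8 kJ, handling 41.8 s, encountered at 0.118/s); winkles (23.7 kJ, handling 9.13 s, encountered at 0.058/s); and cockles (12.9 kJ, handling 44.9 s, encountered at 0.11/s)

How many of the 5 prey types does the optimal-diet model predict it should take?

E/h in descending order: winkles 2.6, limpets 0.426, dogwhelks 0.368, cockles 0.287, small mussels 0.114 kJ/s. The optimal diet is the largest prefix of this list for which every included type satisfies E_i/h_i > R on the types above it.
Rate on top 1: 0.8987. limpets: 0.426 < 0.8987 → exclude; stop.
Optimal diet: winkles — 1 of 5 types.

1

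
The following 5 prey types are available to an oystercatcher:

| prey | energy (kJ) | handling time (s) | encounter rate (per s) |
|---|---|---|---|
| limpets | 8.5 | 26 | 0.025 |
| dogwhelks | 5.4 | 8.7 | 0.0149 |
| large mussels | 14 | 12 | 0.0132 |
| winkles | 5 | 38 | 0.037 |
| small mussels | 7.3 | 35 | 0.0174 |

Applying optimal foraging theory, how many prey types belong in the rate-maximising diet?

Profitabilities (E/h, kJ/s): large mussels 1.17, dogwhelks 0.621, limpets 0.327, small mussels 0.209, winkles 0.132. Add prey in this order while the next type's profitability exceeds the intake rate on those already taken.
Rate on top 1: 0.1595. dogwhelks: 0.621 > 0.1595 → include.
Rate on top 2: 0.2059. limpets: 0.327 > 0.2059 → include.
Rate on top 3: 0.2465. small mussels: 0.209 < 0.2465 → exclude; stop.
Optimal diet: large mussels, dogwhelks, limpets — 3 of 5 types.

3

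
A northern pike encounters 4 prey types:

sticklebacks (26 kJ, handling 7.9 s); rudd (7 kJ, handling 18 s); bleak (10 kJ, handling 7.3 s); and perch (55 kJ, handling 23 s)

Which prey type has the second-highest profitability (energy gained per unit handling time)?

perch

In descending order of E/h:
sticklebacks: 26/7.9 = 3.29 kJ/s
perch: 55/23 = 2.39 kJ/s
bleak: 10/7.3 = 1.37 kJ/s
rudd: 7/18 = 0.389 kJ/s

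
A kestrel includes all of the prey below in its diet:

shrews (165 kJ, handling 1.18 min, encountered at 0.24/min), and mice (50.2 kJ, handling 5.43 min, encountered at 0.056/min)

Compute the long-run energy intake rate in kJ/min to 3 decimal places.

26.719 kJ/min

R = Σλ_iE_i / (1 + Σλ_ih_i)
Numerator: 0.24×165 + 0.056×50.2 = 42.41
Denominator: 1 + 0.24×1.18 + 0.056×5.43 = 1.587
R = 42.41/1.587 = 26.72 kJ/min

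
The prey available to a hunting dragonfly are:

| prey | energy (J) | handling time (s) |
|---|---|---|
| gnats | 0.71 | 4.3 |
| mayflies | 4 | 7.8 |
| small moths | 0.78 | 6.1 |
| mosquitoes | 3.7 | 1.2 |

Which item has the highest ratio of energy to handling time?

mosquitoes

Profitability E/h (J/s): gnats = 0.71/4.3 = 0.165, mayflies = 4/7.8 = 0.513, small moths = 0.78/6.1 = 0.128, mosquitoes = 3.7/1.2 = 3.08.
Ranked: mosquitoes > mayflies > gnats > small moths.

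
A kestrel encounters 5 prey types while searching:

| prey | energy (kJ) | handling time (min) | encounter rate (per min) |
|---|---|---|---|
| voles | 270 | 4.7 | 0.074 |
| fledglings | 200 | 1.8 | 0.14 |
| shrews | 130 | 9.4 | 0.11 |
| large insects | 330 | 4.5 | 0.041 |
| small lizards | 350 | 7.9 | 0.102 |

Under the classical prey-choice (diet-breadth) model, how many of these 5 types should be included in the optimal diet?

4

Profitabilities (E/h, kJ/min): fledglings 111, large insects 73.3, voles 57.4, small lizards 44.3, shrews 13.8. Add prey in this order while the next type's profitability exceeds the intake rate on those already taken.
Rate on top 1: 22.36. large insects: 73.3 > 22.36 → include.
Rate on top 2: 28.91. voles: 57.4 > 28.91 → include.
Rate on top 3: 34.47. small lizards: 44.3 > 34.47 → include.
Rate on top 4: 37.53. shrews: 13.8 < 37.53 → exclude; stop.
Optimal diet: fledglings, large insects, voles, small lizards — 4 of 5 types.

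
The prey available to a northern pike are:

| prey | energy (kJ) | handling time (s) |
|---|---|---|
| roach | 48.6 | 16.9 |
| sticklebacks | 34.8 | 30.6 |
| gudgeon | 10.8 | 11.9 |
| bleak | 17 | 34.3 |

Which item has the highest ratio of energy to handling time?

In descending order of E/h:
roach: 48.6/16.9 = 2.88 kJ/s
sticklebacks: 34.8/30.6 = 1.14 kJ/s
gudgeon: 10.8/11.9 = 0.908 kJ/s
bleak: 17/34.3 = 0.496 kJ/s

roach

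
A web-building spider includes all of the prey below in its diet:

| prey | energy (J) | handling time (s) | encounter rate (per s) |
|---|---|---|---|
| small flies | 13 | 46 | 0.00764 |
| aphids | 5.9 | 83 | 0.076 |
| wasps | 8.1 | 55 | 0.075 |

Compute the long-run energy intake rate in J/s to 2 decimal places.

Energy encountered per unit search time: 0.00764×13 + 0.076×5.9 + 0.075×8.1 = 1.155 J/s.
Handling time per unit search time: 0.00764×46 + 0.076×83 + 0.075×55 = 10.78.
Rate = 1.155/(1 + 10.78) = 0.09803 J/s.

0.10 J/s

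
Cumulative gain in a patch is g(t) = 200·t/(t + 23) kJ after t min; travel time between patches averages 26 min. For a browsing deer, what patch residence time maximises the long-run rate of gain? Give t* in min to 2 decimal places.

24.45 min

Maximise g(t)/(T+t): set derivative to zero → g'(t)(T+t) = g(t).
g'(t) = 200·23/(t + 23)². Setting 200·23/(t+23)² = 200t/[(t+23)(26+t)] gives 23(26+t) = t(t+23), so t² = 23×26 = 598.
t* = √598 = 24.45 min.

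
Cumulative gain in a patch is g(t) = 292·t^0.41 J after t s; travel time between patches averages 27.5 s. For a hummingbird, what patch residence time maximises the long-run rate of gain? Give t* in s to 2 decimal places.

By the marginal value theorem, leave when the instantaneous gain rate g'(t) equals the habitat-wide average g(t)/(T + t).
g'(t) = 0.41·292·t^-0.59. Setting 0.41·292·t^-0.59 = 292·t^0.41/(27.5+t) gives 0.41(27.5+t) = t, so 0.59·t = 0.41×27.5.
t* = 0.41×27.5/0.59 = 19.11 s.

19.11 s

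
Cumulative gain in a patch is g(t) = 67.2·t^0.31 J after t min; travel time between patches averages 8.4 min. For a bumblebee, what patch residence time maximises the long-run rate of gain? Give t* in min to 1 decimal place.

3.8 min

By the marginal value theorem, leave when the instantaneous gain rate g'(t) equals the habitat-wide average g(t)/(T + t).
g'(t) = 0.31·67.2·t^-0.69. Setting 0.31·67.2·t^-0.69 = 67.2·t^0.31/(8.4+t) gives 0.31(8.4+t) = t, so 0.69·t = 0.31×8.4.
t* = 0.31×8.4/0.69 = 3.774 min.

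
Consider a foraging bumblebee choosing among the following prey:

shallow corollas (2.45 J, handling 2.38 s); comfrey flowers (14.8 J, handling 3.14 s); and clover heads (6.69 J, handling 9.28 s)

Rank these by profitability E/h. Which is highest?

comfrey flowers

In descending order of E/h:
comfrey flowers: 14.8/3.14 = 4.71 J/s
shallow corollas: 2.45/2.38 = 1.03 J/s
clover heads: 6.69/9.28 = 0.721 J/s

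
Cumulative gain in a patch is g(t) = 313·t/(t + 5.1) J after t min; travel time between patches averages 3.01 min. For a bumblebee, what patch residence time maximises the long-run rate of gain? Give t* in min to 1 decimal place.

3.9 min

By the marginal value theorem, leave when the instantaneous gain rate g'(t) equals the habitat-wide average g(t)/(T + t).
g'(t) = 313·5.1/(t + 5.1)². Setting 313·5.1/(t+5.1)² = 313t/[(t+5.1)(3.01+t)] gives 5.1(3.01+t) = t(t+5.1), so t² = 5.1×3.01 = 15.35.
t* = √15.35 = 3.918 min.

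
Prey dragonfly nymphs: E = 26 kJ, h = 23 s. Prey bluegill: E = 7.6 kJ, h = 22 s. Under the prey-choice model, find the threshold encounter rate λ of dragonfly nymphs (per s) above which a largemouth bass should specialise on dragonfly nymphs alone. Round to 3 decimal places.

0.019 per s

The zero-one rule: include bluegill iff E₂/h₂ > λE₁/(1+λh₁). Equality gives the switch point.
λE₁h₂ = E₂ + λE₂h₁ ⇒ λ = E₂/(E₁h₂ − E₂h₁) = 7.6/(572 − 174.8) = 0.01913 per s.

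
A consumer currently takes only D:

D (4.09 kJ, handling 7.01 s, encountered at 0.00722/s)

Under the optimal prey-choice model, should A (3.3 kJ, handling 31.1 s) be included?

Yes

On D alone, R = ΣλE/(1+Σλh) = 0.02953/1.051 = 0.02811 kJ/s.
Profitability of A: 3.3/31.1 = 0.1061 kJ/s.
Since 0.1061 > R, including A increases the long-run rate.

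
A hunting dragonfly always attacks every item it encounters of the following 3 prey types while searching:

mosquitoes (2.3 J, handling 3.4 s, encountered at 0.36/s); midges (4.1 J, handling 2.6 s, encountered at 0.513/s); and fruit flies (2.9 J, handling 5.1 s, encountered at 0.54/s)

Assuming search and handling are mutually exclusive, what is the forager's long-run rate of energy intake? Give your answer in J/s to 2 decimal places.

0.71 J/s

R = (0.36×2.3 + 0.513×4.1 + 0.54×2.9) / (1 + 0.36×3.4 + 0.513×2.6 + 0.54×5.1) = 4.497/6.312 = 0.7125 J/s.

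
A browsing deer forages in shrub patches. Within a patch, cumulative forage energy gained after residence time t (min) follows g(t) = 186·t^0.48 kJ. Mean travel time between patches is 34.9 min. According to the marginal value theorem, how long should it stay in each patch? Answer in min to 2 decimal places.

Optimal t* satisfies g'(t*) = g(t*)/(T + t*).
g'(t) = 0.48·186·t^-0.52. Setting 0.48·186·t^-0.52 = 186·t^0.48/(34.9+t) gives 0.48(34.9+t) = t, so 0.52·t = 0.48×34.9.
t* = 0.48×34.9/0.52 = 32.22 min.

32.22 min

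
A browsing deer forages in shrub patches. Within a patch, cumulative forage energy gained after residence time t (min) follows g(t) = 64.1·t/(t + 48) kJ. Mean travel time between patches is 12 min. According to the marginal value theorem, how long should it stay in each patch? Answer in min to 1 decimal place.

24.0 min

Optimal t* satisfies g'(t*) = g(t*)/(T + t*).
g'(t) = 64.1·48/(t + 48)². Setting 64.1·48/(t+48)² = 64.1t/[(t+48)(12+t)] gives 48(12+t) = t(t+48), so t² = 48×12 = 576.
t* = √576 = 24 min.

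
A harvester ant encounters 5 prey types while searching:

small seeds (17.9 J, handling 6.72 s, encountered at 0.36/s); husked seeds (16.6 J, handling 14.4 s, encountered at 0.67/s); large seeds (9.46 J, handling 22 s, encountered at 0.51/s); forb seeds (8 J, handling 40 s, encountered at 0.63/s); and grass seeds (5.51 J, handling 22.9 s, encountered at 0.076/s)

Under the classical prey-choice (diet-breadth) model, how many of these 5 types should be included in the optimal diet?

1

E/h in descending order: small seeds 2.66, husked seeds 1.15, large seeds 0.43, grass seeds 0.241, forb seeds 0.2 J/s. The optimal diet is the largest prefix of this list for which every included type satisfies E_i/h_i > R on the types above it.
Rate on top 1: 1.885. husked seeds: 1.15 < 1.885 → exclude; stop.
Optimal diet: small seeds — 1 of 5 types.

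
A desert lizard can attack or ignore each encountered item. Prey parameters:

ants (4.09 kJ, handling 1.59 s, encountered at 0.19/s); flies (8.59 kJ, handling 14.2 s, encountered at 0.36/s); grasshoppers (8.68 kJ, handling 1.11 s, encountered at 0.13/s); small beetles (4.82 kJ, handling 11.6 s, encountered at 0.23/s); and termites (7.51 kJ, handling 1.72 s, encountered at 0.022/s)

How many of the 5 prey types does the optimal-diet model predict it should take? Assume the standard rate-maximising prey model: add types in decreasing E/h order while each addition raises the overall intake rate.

E/h in descending order: grasshoppers 7.82, termites 4.37, ants 2.57, flies 0.605, small beetles 0.416 kJ/s. The optimal diet is the largest prefix of this list for which every included type satisfies E_i/h_i > R on the types above it.
Rate on top 1: 0.9861. termites: 4.37 > 0.9861 → include.
Rate on top 2: 1.094. ants: 2.57 > 1.094 → include.
Rate on top 3: 1.395. flies: 0.605 < 1.395 → exclude; stop.
Optimal diet: grasshoppers, termites, ants — 3 of 5 types.

3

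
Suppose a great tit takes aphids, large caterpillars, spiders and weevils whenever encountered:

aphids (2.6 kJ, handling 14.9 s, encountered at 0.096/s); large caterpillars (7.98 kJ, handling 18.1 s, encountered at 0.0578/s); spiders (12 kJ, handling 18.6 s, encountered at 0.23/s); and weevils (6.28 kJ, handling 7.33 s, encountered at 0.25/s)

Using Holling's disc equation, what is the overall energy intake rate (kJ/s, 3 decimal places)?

Energy encountered per unit search time: 0.096×2.6 + 0.0578×7.98 + 0.23×12 + 0.25×6.28 = 5.041 kJ/s.
Handling time per unit search time: 0.096×14.9 + 0.0578×18.1 + 0.23×18.6 + 0.25×7.33 = 8.587.
Rate = 5.041/(1 + 8.587) = 0.5258 kJ/s.

0.526 kJ/s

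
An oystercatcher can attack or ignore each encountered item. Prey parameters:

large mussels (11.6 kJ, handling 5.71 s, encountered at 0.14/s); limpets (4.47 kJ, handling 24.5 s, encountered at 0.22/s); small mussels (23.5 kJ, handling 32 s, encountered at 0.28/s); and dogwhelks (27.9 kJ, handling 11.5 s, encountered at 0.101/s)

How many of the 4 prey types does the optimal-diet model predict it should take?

2

Rank by E/h (kJ/s): dogwhelks 2.43, large mussels 2.03, small mussels 0.734, limpets 0.182. Include each in turn until the next type's E/h falls below the running intake rate.
Rate on top 1: 1.304. large mussels: 2.03 > 1.304 → include.
Rate on top 2: 1.5. small mussels: 0.734 < 1.5 → exclude; stop.
Optimal diet: dogwhelks, large mussels — 2 of 4 types.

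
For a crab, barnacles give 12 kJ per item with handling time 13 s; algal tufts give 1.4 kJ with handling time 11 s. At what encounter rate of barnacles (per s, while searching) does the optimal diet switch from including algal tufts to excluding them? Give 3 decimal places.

0.012 per s

The zero-one rule: include algal tufts iff E₂/h₂ > λE₁/(1+λh₁). Equality gives the switch point.
λE₁h₂ = E₂ + λE₂h₁ ⇒ λ = E₂/(E₁h₂ − E₂h₁) = 1.4/(132 − 18.2) = 0.0123 per s.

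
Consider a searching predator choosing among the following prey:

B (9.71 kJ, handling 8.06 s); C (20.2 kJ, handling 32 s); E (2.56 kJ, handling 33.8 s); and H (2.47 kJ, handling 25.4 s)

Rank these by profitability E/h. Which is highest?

In descending order of E/h:
B: 9.71/8.06 = 1.2 kJ/s
C: 20.2/32 = 0.631 kJ/s
H: 2.47/25.4 = 0.0972 kJ/s
E: 2.56/33.8 = 0.0757 kJ/s

B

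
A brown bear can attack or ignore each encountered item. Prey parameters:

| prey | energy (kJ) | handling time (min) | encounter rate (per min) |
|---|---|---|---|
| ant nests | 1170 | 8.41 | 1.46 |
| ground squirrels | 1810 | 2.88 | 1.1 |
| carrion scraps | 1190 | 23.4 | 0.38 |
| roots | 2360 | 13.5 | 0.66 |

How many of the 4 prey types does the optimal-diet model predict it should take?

Rank by E/h (kJ/min): ground squirrels 628, roots 175, ant nests 139, carrion scraps 50.9. Include each in turn until the next type's E/h falls below the running intake rate.
Rate on top 1: 477.7. roots: 175 < 477.7 → exclude; stop.
Optimal diet: ground squirrels — 1 of 4 types.

1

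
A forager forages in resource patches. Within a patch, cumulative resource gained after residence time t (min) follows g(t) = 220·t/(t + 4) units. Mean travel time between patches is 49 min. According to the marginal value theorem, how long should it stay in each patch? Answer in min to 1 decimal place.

Optimal t* satisfies g'(t*) = g(t*)/(T + t*).
g'(t) = 220·4/(t + 4)². Setting 220·4/(t+4)² = 220t/[(t+4)(49+t)] gives 4(49+t) = t(t+4), so t² = 4×49 = 196.
t* = √196 = 14 min.

14.0 min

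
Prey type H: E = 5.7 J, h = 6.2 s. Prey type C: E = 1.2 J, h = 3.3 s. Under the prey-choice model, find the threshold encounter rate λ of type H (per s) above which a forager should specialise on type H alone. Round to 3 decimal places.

0.106 per s

Drop type C once their profitability E₂/h₂ falls below the rate achievable on type H alone: E₂/h₂ = λE₁/(1 + λh₁).
Solve for λ: λE₁h₂ = E₂(1 + λh₁) → λ(E₁h₂ − E₂h₁) = E₂ → λ = E₂/(E₁h₂ − E₂h₁).
λ = 1.2/(5.7×3.3 − 1.2×6.2) = 1.2/11.37 = 0.1055 per s.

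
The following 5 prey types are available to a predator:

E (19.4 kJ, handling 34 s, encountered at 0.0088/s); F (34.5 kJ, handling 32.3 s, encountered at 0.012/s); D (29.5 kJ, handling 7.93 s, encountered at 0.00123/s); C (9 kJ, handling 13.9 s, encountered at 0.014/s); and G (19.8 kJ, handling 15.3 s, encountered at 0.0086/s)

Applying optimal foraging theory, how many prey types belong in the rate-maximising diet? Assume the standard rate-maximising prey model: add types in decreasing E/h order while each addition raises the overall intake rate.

E/h in descending order: D 3.72, G 1.29, F 1.07, C 0.647, E 0.571 kJ/s. The optimal diet is the largest prefix of this list for which every included type satisfies E_i/h_i > R on the types above it.
Rate on top 1: 0.03593. G: 1.29 > 0.03593 → include.
Rate on top 2: 0.181. F: 1.07 > 0.181 → include.
Rate on top 3: 0.4059. C: 0.647 > 0.4059 → include.
Rate on top 4: 0.4332. E: 0.571 > 0.4332 → include.
Optimal diet: D, G, F, C, E — 5 of 5 types.

5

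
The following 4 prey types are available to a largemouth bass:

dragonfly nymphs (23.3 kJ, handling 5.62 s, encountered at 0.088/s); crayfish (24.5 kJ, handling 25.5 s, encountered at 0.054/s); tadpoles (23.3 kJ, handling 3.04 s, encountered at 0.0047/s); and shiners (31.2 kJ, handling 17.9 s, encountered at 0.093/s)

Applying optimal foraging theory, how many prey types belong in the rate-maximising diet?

3

Rank by E/h (kJ/s): tadpoles 7.66, dragonfly nymphs 4.15, shiners 1.74, crayfish 0.961. Include each in turn until the next type's E/h falls below the running intake rate.
Rate on top 1: 0.108. dragonfly nymphs: 4.15 > 0.108 → include.
Rate on top 2: 1.431. shiners: 1.74 > 1.431 → include.
Rate on top 3: 1.595. crayfish: 0.961 < 1.595 → exclude; stop.
Optimal diet: tadpoles, dragonfly nymphs, shiners — 3 of 4 types.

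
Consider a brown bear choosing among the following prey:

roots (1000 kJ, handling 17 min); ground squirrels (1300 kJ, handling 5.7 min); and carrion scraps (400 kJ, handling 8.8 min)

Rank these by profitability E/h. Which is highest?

In descending order of E/h:
ground squirrels: 1300/5.7 = 228 kJ/min
roots: 1000/17 = 58.8 kJ/min
carrion scraps: 400/8.8 = 45.5 kJ/min

ground squirrels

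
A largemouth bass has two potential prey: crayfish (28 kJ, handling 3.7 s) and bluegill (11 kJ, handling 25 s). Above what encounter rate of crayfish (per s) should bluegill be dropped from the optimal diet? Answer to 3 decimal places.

0.017 per s

Drop bluegill once their profitability E₂/h₂ falls below the rate achievable on crayfish alone: E₂/h₂ = λE₁/(1 + λh₁).
Solve for λ: λE₁h₂ = E₂(1 + λh₁) → λ(E₁h₂ − E₂h₁) = E₂ → λ = E₂/(E₁h₂ − E₂h₁).
λ = 11/(28×25 − 11×3.7) = 11/659.3 = 0.01668 per s.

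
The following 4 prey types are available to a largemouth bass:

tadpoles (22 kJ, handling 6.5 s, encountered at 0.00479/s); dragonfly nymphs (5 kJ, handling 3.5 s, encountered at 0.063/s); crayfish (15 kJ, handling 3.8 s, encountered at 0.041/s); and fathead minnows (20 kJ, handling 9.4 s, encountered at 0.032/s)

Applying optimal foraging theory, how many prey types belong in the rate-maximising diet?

4

E/h in descending order: crayfish 3.95, tadpoles 3.38, fathead minnows 2.13, dragonfly nymphs 1.43 kJ/s. The optimal diet is the largest prefix of this list for which every included type satisfies E_i/h_i > R on the types above it.
Rate on top 1: 0.5321. tadpoles: 3.38 > 0.5321 → include.
Rate on top 2: 0.6069. fathead minnows: 2.13 > 0.6069 → include.
Rate on top 3: 0.9144. dragonfly nymphs: 1.43 > 0.9144 → include.
Optimal diet: crayfish, tadpoles, fathead minnows, dragonfly nymphs — 4 of 4 types.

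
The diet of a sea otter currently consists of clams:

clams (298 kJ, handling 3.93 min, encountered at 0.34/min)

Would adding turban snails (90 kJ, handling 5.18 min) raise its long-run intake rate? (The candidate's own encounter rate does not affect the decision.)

No

Current rate: (0.34×298)/(1 + 0.34×3.93) = 43.37 kJ/min.
turban snails: E/h = 90/5.18 = 17.37 kJ/min.
17.37 < 43.37, so adding turban snails would lower the average — exclude it.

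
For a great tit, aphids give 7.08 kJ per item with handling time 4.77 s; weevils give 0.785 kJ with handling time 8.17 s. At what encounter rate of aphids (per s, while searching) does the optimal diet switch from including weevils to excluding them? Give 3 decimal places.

At the threshold, the rate on aphids alone equals the profitability of weevils: λ·7.08/(1 + λ·4.77) = 0.785/8.17 = 0.09608.
Rearranging, λ(7.08 − 0.09608×4.77) = 0.09608, so λ = 0.09608/6.622 = 0.01451 per s.

0.015 per s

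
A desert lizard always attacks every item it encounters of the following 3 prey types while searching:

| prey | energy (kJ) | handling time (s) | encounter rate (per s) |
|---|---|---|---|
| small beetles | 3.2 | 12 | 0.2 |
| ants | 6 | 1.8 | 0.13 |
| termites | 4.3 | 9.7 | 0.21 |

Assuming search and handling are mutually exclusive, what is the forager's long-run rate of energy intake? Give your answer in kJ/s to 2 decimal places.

R = (0.2×3.2 + 0.13×6 + 0.21×4.3) / (1 + 0.2×12 + 0.13×1.8 + 0.21×9.7) = 2.323/5.671 = 0.4096 kJ/s.

0.41 kJ/s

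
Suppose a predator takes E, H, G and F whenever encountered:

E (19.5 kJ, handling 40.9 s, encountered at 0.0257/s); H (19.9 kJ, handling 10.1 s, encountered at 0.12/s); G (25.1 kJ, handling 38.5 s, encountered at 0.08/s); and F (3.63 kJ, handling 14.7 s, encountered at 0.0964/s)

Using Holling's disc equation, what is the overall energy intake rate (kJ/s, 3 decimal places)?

Energy encountered per unit search time: 0.0257×19.5 + 0.12×19.9 + 0.08×25.1 + 0.0964×3.63 = 5.247 kJ/s.
Handling time per unit search time: 0.0257×40.9 + 0.12×10.1 + 0.08×38.5 + 0.0964×14.7 = 6.76.
Rate = 5.247/(1 + 6.76) = 0.6762 kJ/s.

0.676 kJ/s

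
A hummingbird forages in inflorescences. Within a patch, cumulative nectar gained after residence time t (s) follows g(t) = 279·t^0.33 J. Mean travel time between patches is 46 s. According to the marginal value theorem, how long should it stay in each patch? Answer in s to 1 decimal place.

22.7 s

Maximise g(t)/(T+t): set derivative to zero → g'(t)(T+t) = g(t).
g'(t) = 0.33·279·t^-0.67. Setting 0.33·279·t^-0.67 = 279·t^0.33/(46+t) gives 0.33(46+t) = t, so 0.67·t = 0.33×46.
t* = 0.33×46/0.67 = 22.66 s.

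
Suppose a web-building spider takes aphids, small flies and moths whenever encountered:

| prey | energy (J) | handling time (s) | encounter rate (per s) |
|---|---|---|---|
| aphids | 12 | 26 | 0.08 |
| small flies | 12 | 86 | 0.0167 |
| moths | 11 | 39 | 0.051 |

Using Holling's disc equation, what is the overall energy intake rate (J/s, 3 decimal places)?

Energy encountered per unit search time: 0.08×12 + 0.0167×12 + 0.051×11 = 1.721 J/s.
Handling time per unit search time: 0.08×26 + 0.0167×86 + 0.051×39 = 5.505.
Rate = 1.721/(1 + 5.505) = 0.2646 J/s.

0.265 J/s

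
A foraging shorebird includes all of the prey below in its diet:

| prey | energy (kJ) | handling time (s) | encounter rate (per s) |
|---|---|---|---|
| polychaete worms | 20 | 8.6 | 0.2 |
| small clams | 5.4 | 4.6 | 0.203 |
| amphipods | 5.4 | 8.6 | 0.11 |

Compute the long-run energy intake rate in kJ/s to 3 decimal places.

1.237 kJ/s

R = Σλ_iE_i / (1 + Σλ_ih_i)
Numerator: 0.2×20 + 0.203×5.4 + 0.11×5.4 = 5.69
Denominator: 1 + 0.2×8.6 + 0.203×4.6 + 0.11×8.6 = 4.6
R = 5.69/4.6 = 1.237 kJ/s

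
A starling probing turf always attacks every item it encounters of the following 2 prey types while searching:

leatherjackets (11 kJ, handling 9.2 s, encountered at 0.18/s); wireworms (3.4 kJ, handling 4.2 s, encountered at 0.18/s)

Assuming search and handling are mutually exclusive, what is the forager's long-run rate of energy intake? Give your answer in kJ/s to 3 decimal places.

0.760 kJ/s

Energy encountered per unit search time: 0.18×11 + 0.18×3.4 = 2.592 kJ/s.
Handling time per unit search time: 0.18×9.2 + 0.18×4.2 = 2.412.
Rate = 2.592/(1 + 2.412) = 0.7597 kJ/s.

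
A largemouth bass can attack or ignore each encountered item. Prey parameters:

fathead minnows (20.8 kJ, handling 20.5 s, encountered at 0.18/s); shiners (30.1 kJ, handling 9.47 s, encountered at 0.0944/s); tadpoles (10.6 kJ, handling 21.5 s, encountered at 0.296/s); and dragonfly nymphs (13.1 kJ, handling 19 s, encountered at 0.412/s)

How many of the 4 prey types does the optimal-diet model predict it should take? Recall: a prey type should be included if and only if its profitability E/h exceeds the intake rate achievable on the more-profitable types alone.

E/h in descending order: shiners 3.18, fathead minnows 1.01, dragonfly nymphs 0.689, tadpoles 0.493 kJ/s. The optimal diet is the largest prefix of this list for which every included type satisfies E_i/h_i > R on the types above it.
Rate on top 1: 1.5. fathead minnows: 1.01 < 1.5 → exclude; stop.
Optimal diet: shiners — 1 of 4 types.

1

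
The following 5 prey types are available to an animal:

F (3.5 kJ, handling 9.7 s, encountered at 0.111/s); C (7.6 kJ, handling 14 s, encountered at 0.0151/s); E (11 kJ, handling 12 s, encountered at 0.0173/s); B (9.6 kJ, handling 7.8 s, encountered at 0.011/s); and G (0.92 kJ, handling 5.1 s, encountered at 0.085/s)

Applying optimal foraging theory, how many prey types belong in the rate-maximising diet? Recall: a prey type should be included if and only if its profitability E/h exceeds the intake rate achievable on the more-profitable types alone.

E/h in descending order: B 1.23, E 0.917, C 0.543, F 0.361, G 0.18 kJ/s. The optimal diet is the largest prefix of this list for which every included type satisfies E_i/h_i > R on the types above it.
Rate on top 1: 0.09726. E: 0.917 > 0.09726 → include.
Rate on top 2: 0.2288. C: 0.543 > 0.2288 → include.
Rate on top 3: 0.2729. F: 0.361 > 0.2729 → include.
Rate on top 4: 0.3096. G: 0.18 < 0.3096 → exclude; stop.
Optimal diet: B, E, C, F — 4 of 5 types.

4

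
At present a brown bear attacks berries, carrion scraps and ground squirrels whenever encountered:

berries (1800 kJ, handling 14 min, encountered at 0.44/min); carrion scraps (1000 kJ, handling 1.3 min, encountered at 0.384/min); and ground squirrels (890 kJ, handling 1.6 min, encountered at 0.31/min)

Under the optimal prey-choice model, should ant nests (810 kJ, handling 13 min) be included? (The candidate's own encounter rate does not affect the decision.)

No

Current rate: (0.44×1800 + 0.384×1000 + 0.31×890)/(1 + 0.44×14 + 0.384×1.3 + 0.31×1.6) = 178 kJ/min.
ant nests: E/h = 810/13 = 62.31 kJ/min.
Since 62.31 < R, time spent handling ant nests is better spent searching.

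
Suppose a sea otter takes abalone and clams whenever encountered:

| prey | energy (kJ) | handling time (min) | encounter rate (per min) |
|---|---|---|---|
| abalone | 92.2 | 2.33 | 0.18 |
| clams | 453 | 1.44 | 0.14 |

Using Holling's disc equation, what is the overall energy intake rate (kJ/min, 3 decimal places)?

Energy encountered per unit search time: 0.18×92.2 + 0.14×453 = 80.02 kJ/min.
Handling time per unit search time: 0.18×2.33 + 0.14×1.44 = 0.621.
Rate = 80.02/(1 + 0.621) = 49.36 kJ/min.

49.362 kJ/min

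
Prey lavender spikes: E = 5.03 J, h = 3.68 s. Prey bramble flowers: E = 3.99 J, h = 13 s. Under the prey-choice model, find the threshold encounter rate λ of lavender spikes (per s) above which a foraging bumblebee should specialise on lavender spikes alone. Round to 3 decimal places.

At the threshold, the rate on lavender spikes alone equals the profitability of bramble flowers: λ·5.03/(1 + λ·3.68) = 3.99/13 = 0.3069.
Rearranging, λ(5.03 − 0.3069×3.68) = 0.3069, so λ = 0.3069/3.901 = 0.07869 per s.

0.079 per s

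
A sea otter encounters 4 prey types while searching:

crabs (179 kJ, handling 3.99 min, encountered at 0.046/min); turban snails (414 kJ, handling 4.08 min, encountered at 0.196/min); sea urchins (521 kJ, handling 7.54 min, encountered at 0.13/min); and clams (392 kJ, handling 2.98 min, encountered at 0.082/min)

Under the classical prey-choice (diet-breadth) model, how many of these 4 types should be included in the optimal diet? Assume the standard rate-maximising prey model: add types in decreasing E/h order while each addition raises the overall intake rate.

3

Rank by E/h (kJ/min): clams 132, turban snails 101, sea urchins 69.1, crabs 44.9. Include each in turn until the next type's E/h falls below the running intake rate.
Rate on top 1: 25.83. turban snails: 101 > 25.83 → include.
Rate on top 2: 55.42. sea urchins: 69.1 > 55.42 → include.
Rate on top 3: 59.86. crabs: 44.9 < 59.86 → exclude; stop.
Optimal diet: clams, turban snails, sea urchins — 3 of 4 types.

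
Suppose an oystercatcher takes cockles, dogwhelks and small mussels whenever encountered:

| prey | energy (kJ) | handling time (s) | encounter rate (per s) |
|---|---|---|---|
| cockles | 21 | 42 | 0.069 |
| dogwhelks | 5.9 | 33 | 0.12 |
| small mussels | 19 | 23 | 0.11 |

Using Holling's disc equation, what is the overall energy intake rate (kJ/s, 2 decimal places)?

0.41 kJ/s

R = (0.069×21 + 0.12×5.9 + 0.11×19) / (1 + 0.069×42 + 0.12×33 + 0.11×23) = 4.247/10.39 = 0.4088 kJ/s.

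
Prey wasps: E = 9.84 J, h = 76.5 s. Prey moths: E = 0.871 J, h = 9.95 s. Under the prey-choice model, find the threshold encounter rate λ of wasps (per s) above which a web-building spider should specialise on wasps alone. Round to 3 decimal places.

The zero-one rule: include moths iff E₂/h₂ > λE₁/(1+λh₁). Equality gives the switch point.
λE₁h₂ = E₂ + λE₂h₁ ⇒ λ = E₂/(E₁h₂ − E₂h₁) = 0.871/(97.91 − 66.63) = 0.02785 per s.

0.028 per s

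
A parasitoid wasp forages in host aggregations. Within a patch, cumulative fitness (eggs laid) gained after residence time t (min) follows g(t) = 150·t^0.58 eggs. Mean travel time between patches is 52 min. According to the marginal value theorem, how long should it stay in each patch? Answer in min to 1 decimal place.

By the marginal value theorem, leave when the instantaneous gain rate g'(t) equals the habitat-wide average g(t)/(T + t).
g'(t) = 0.58·150·t^-0.42. Setting 0.58·150·t^-0.42 = 150·t^0.58/(52+t) gives 0.58(52+t) = t, so 0.42·t = 0.58×52.
t* = 0.58×52/0.42 = 71.81 min.

71.8 min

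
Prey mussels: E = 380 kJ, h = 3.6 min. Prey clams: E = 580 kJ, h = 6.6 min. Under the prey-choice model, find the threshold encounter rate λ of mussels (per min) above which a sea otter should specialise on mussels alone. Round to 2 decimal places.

Drop clams once their profitability E₂/h₂ falls below the rate achievable on mussels alone: E₂/h₂ = λE₁/(1 + λh₁).
Solve for λ: λE₁h₂ = E₂(1 + λh₁) → λ(E₁h₂ − E₂h₁) = E₂ → λ = E₂/(E₁h₂ − E₂h₁).
λ = 580/(380×6.6 − 580×3.6) = 580/420 = 1.381 per min.

1.38 per min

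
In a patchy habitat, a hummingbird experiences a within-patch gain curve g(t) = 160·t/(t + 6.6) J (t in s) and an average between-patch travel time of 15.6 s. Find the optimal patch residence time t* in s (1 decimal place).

10.1 s

By the marginal value theorem, leave when the instantaneous gain rate g'(t) equals the habitat-wide average g(t)/(T + t).
g'(t) = 160·6.6/(t + 6.6)². Setting 160·6.6/(t+6.6)² = 160t/[(t+6.6)(15.6+t)] gives 6.6(15.6+t) = t(t+6.6), so t² = 6.6×15.6 = 103.
t* = √103 = 10.15 s.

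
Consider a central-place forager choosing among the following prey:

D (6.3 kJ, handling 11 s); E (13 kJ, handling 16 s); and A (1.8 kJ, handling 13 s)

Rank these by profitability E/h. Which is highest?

In descending order of E/h:
E: 13/16 = 0.812 kJ/s
D: 6.3/11 = 0.573 kJ/s
A: 1.8/13 = 0.138 kJ/s

E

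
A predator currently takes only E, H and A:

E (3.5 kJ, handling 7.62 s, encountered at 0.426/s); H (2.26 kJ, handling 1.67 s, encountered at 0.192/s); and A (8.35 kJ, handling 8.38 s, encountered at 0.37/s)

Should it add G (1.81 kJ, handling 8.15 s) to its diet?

No

Intake rate on the current diet: R = (0.426×3.5 + 0.192×2.26 + 0.37×8.35) / (1 + 0.426×7.62 + 0.192×1.67 + 0.37×8.38) = 5.014/7.667 = 0.654 kJ/s.
Profitability of G: 1.81/8.15 = 0.2221 kJ/s.
0.2221 < 0.654, so adding G would lower the average — exclude it.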